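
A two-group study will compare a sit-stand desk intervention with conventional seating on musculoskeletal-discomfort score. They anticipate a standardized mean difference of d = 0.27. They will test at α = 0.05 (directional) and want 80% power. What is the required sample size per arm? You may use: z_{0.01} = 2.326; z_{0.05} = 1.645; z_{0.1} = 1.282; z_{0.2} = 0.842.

n = 170 per group

For two independent groups with equal n: n = 2·((z_{α} + z_β) / d)².
z_{α} + z_β = 1.645 + 0.842 = 2.487.
n = 2 × (2.487 / 0.27)² = 2 × 9.211² = 2 × 84.84 = 169.7.
Round up to the next whole participant.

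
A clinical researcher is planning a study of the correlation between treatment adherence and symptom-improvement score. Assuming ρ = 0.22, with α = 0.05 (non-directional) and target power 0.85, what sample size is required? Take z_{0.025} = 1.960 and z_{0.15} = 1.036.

n = 183

Fisher's z: C = ½·ln((1+r)/(1−r)) = ½·ln(1.5641) = 0.2237.
n = ((z_{α/2} + z_β)/C)² + 3.
(1.960 + 1.036) / 0.2237 = 2.996 / 0.2237 = 13.393.
n = 13.393² + 3 = 179.37 + 3 = 182.4.
Round up.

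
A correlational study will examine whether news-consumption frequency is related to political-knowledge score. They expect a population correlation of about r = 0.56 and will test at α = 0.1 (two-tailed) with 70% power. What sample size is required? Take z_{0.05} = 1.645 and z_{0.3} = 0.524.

Fisher's z: C = ½·ln((1+r)/(1−r)) = ½·ln(3.5455) = 0.6328.
n = ((z_{α/2} + z_β)/C)² + 3.
(1.645 + 0.524) / 0.6328 = 2.169 / 0.6328 = 3.428.
n = 3.428² + 3 = 11.75 + 3 = 14.7.
Round up.

n = 15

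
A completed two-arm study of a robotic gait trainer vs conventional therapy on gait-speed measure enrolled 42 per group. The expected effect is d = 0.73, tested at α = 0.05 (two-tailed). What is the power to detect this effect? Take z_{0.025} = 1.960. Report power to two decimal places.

power ≈ 0.92

For two equal groups, power = Φ(d·√(n/2) − z_{α/2}).
d·√(n/2) = 0.73 × √(42/2) = 0.73 × 4.583 = 3.345.
z_β = 3.345 − 1.960 = 1.385.
Power = Φ(1.385) = 0.917.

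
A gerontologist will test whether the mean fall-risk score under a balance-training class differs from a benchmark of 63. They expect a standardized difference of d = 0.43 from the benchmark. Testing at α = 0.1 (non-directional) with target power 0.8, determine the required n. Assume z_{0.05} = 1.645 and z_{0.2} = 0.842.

n = 34

For a one-sample test: n = ((z_{α/2} + z_β) / d)².
z_{α/2} + z_β = 1.645 + 0.842 = 2.487.
n = (2.487 / 0.43)² = 5.784² = 33.45.
Round up.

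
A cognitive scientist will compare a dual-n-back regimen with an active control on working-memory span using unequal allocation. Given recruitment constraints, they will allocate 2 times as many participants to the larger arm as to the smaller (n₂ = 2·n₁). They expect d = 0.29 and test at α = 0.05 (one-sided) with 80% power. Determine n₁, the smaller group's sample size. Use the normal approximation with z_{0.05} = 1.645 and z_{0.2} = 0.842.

With allocation ratio k = n₂/n₁ = 2, Var(x̄₁−x̄₂) = σ²(1/n₁ + 1/(k·n₁)) = σ²·(k+1)/(k·n₁).
So n₁ = (1 + 1/k)·((z_{α} + z_β)/d)² = 1.500 × (2.487/0.29)².
n₁ = 1.500 × 73.55 = 110.3.
Round up: n₁ = 111, giving n₂ = 2 × 111 = 222.

n₁ = 111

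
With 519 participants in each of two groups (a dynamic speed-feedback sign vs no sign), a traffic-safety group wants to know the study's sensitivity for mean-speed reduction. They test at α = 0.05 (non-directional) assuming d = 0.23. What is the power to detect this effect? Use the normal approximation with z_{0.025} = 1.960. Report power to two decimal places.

For two equal groups, power = Φ(d·√(n/2) − z_{α/2}).
d·√(n/2) = 0.23 × √(519/2) = 0.23 × 16.109 = 3.705.
z_β = 3.705 − 1.960 = 1.745.
Power = Φ(1.745) = 0.960.

power ≈ 0.96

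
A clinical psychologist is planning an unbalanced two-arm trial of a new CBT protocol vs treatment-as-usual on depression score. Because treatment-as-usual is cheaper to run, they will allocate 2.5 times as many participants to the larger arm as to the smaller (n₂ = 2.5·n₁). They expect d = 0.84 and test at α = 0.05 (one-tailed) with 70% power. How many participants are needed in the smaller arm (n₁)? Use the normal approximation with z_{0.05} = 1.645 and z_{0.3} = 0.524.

With allocation ratio k = n₂/n₁ = 2.5, Var(x̄₁−x̄₂) = σ²(1/n₁ + 1/(k·n₁)) = σ²·(k+1)/(k·n₁).
So n₁ = (1 + 1/k)·((z_{α} + z_β)/d)² = 1.400 × (2.169/0.84)².
n₁ = 1.400 × 6.67 = 9.3.
Round up: n₁ = 10, giving n₂ = 2.5 × 10 = 25.

n₁ = 10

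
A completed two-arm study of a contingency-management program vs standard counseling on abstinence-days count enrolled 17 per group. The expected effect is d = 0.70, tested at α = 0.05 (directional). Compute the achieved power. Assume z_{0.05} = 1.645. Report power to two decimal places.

power ≈ 0.65

For two equal groups, power = Φ(d·√(n/2) − z_{α}).
d·√(n/2) = 0.70 × √(17/2) = 0.70 × 2.915 = 2.041.
z_β = 2.041 − 1.645 = 0.396.
Power = Φ(0.396) = 0.654.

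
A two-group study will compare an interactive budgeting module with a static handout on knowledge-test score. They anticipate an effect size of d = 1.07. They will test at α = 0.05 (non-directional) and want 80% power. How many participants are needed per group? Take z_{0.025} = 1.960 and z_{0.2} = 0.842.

For two independent groups with equal n: n = 2·((z_{α/2} + z_β) / d)².
z_{α/2} + z_β = 1.960 + 0.842 = 2.802.
n = 2 × (2.802 / 1.07)² = 2 × 2.619² = 2 × 6.86 = 13.7.
Round up to the next whole participant.

n = 14 per group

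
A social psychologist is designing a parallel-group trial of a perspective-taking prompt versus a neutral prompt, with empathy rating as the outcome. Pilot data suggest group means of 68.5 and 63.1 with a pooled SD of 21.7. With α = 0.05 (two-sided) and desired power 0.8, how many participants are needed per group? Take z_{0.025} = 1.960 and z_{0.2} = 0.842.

n = 254 per group

Cohen's d = |M₁ − M₂| / SD_pooled = |68.5 − 63.1| / 21.7 = 5.4 / 21.7 = 0.249.
For two independent groups with equal n: n = 2·((z_{α/2} + z_β) / d)².
z_{α/2} + z_β = 1.960 + 0.842 = 2.802.
n = 2 × (2.802 / 0.249)² = 2 × 11.253² = 2 × 126.63 = 253.3.
Round up to the next whole participant.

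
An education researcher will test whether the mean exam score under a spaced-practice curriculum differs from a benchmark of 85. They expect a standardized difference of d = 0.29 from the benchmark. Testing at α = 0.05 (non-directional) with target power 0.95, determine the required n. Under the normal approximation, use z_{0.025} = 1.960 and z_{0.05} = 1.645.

For a one-sample test: n = ((z_{α/2} + z_β) / d)².
z_{α/2} + z_β = 1.960 + 1.645 = 3.605.
n = (3.605 / 0.29)² = 12.431² = 154.53.
Round up.

n = 155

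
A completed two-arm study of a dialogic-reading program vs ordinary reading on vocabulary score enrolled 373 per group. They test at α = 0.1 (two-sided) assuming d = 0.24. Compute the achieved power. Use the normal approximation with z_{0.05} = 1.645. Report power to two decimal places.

For two equal groups, power = Φ(d·√(n/2) − z_{α/2}).
d·√(n/2) = 0.24 × √(373/2) = 0.24 × 13.657 = 3.278.
z_β = 3.278 − 1.645 = 1.633.
Power = Φ(1.633) = 0.949.

power ≈ 0.95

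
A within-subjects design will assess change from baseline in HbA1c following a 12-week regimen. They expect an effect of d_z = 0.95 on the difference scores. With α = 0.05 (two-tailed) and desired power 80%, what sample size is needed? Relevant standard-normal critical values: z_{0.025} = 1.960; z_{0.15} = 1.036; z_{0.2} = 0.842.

n = 9 pairs

For a paired (one-sample on differences) test: n = ((z_{α/2} + z_β) / d)².
z_{α/2} + z_β = 1.960 + 0.842 = 2.802.
n = (2.802 / 0.95)² = 2.949² = 8.70.
Round up.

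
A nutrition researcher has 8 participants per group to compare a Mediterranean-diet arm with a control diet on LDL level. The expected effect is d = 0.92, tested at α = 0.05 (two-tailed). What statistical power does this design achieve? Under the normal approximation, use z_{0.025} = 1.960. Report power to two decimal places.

power ≈ 0.45

For two equal groups, power = Φ(d·√(n/2) − z_{α/2}).
d·√(n/2) = 0.92 × √(8/2) = 0.92 × 2.000 = 1.840.
z_β = 1.840 − 1.960 = -0.120.
Power = Φ(-0.120) = 0.452.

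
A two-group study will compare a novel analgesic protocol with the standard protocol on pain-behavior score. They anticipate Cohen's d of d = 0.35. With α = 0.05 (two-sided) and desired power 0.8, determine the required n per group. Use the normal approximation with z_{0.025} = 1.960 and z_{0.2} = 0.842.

For two independent groups with equal n: n = 2·((z_{α/2} + z_β) / d)².
z_{α/2} + z_β = 1.960 + 0.842 = 2.802.
n = 2 × (2.802 / 0.35)² = 2 × 8.006² = 2 × 64.09 = 128.2.
Round up to the next whole participant.

n = 129 per group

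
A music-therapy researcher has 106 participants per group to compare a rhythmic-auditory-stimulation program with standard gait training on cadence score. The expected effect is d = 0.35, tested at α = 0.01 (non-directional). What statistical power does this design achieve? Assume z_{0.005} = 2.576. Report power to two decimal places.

For two equal groups, power = Φ(d·√(n/2) − z_{α/2}).
d·√(n/2) = 0.35 × √(106/2) = 0.35 × 7.280 = 2.548.
z_β = 2.548 − 2.576 = -0.028.
Power = Φ(-0.028) = 0.489.

power ≈ 0.49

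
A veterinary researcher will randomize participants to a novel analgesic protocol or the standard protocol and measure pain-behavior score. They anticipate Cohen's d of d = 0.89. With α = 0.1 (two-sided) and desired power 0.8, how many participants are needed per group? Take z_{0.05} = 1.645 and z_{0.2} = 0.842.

For two independent groups with equal n: n = 2·((z_{α/2} + z_β) / d)².
z_{α/2} + z_β = 1.645 + 0.842 = 2.487.
n = 2 × (2.487 / 0.89)² = 2 × 2.794² = 2 × 7.81 = 15.6.
Round up to the next whole participant.

n = 16 per group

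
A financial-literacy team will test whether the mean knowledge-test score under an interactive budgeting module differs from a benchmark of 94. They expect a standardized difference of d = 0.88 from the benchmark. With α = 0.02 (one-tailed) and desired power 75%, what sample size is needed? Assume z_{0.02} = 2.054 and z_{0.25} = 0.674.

For a one-sample test: n = ((z_{α} + z_β) / d)².
z_{α} + z_β = 2.054 + 0.674 = 2.728.
n = (2.728 / 0.88)² = 3.100² = 9.61.
Round up.

n = 10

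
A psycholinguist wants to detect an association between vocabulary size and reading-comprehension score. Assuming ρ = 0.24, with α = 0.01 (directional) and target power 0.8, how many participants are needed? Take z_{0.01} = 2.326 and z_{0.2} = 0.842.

n = 171

Fisher's z: C = ½·ln((1+r)/(1−r)) = ½·ln(1.6316) = 0.2448.
n = ((z_{α} + z_β)/C)² + 3.
(2.326 + 0.842) / 0.2448 = 3.168 / 0.2448 = 12.941.
n = 12.941² + 3 = 167.47 + 3 = 170.5.
Round up.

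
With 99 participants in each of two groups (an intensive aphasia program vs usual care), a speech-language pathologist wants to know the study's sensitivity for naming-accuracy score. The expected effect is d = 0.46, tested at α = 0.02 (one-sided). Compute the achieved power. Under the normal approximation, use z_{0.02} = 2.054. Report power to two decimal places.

power ≈ 0.88

For two equal groups, power = Φ(d·√(n/2) − z_{α}).
d·√(n/2) = 0.46 × √(99/2) = 0.46 × 7.036 = 3.236.
z_β = 3.236 − 2.054 = 1.182.
Power = Φ(1.182) = 0.881.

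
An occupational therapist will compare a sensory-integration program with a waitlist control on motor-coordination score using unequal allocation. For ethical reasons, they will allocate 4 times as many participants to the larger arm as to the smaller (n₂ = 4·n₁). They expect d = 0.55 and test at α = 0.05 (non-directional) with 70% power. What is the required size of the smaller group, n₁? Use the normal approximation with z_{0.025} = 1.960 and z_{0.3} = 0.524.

With allocation ratio k = n₂/n₁ = 4, Var(x̄₁−x̄₂) = σ²(1/n₁ + 1/(k·n₁)) = σ²·(k+1)/(k·n₁).
So n₁ = (1 + 1/k)·((z_{α/2} + z_β)/d)² = 1.250 × (2.484/0.55)².
n₁ = 1.250 × 20.40 = 25.5.
Round up: n₁ = 26, giving n₂ = 4 × 26 = 104.

n₁ = 26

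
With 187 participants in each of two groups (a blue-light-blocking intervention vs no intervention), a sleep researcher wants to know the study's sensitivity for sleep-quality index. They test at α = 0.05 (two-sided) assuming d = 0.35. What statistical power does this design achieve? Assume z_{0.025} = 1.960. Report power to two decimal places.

For two equal groups, power = Φ(d·√(n/2) − z_{α/2}).
d·√(n/2) = 0.35 × √(187/2) = 0.35 × 9.670 = 3.384.
z_β = 3.384 − 1.960 = 1.424.
Power = Φ(1.424) = 0.923.

power ≈ 0.92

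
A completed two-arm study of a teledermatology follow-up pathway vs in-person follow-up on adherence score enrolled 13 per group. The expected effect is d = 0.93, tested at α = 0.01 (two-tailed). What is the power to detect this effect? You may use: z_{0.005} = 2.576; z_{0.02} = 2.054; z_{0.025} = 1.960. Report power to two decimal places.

power ≈ 0.42

For two equal groups, power = Φ(d·√(n/2) − z_{α/2}).
d·√(n/2) = 0.93 × √(13/2) = 0.93 × 2.550 = 2.371.
z_β = 2.371 − 2.576 = -0.205.
Power = Φ(-0.205) = 0.419.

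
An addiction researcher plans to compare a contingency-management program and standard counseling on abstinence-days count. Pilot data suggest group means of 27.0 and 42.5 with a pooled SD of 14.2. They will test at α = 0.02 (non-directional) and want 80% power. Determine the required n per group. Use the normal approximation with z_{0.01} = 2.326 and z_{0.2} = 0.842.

n = 17 per group

Cohen's d = |M₁ − M₂| / SD_pooled = |27.0 − 42.5| / 14.2 = 15.5 / 14.2 = 1.092.
For two independent groups with equal n: n = 2·((z_{α/2} + z_β) / d)².
z_{α/2} + z_β = 2.326 + 0.842 = 3.168.
n = 2 × (3.168 / 1.092)² = 2 × 2.901² = 2 × 8.42 = 16.8.
Round up to the next whole participant.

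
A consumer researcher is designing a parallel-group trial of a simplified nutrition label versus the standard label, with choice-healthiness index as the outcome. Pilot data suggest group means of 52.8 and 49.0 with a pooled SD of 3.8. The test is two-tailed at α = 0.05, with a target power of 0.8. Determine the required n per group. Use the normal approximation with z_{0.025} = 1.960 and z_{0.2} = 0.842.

Cohen's d = |M₁ − M₂| / SD_pooled = |52.8 − 49.0| / 3.8 = 3.8 / 3.8 = 1.000.
For two independent groups with equal n: n = 2·((z_{α/2} + z_β) / d)².
z_{α/2} + z_β = 1.960 + 0.842 = 2.802.
n = 2 × (2.802 / 1.000)² = 2 × 2.802² = 2 × 7.85 = 15.7.
Round up to the next whole participant.

n = 16 per group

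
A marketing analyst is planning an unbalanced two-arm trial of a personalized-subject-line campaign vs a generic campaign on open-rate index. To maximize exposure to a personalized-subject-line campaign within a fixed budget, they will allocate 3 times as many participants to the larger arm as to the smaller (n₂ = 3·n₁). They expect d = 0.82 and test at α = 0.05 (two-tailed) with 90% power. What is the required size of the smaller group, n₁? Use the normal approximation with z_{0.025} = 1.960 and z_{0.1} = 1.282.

With allocation ratio k = n₂/n₁ = 3, Var(x̄₁−x̄₂) = σ²(1/n₁ + 1/(k·n₁)) = σ²·(k+1)/(k·n₁).
So n₁ = (1 + 1/k)·((z_{α/2} + z_β)/d)² = 1.333 × (3.242/0.82)².
n₁ = 1.333 × 15.63 = 20.8.
Round up: n₁ = 21, giving n₂ = 3 × 21 = 63.

n₁ = 21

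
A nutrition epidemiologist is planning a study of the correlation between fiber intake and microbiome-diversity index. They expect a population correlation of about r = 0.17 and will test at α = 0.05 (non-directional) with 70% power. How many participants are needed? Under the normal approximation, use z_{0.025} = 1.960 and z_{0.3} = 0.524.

n = 213

Fisher's z: C = ½·ln((1+r)/(1−r)) = ½·ln(1.4096) = 0.1717.
n = ((z_{α/2} + z_β)/C)² + 3.
(1.960 + 0.524) / 0.1717 = 2.484 / 0.1717 = 14.467.
n = 14.467² + 3 = 209.30 + 3 = 212.3.
Round up.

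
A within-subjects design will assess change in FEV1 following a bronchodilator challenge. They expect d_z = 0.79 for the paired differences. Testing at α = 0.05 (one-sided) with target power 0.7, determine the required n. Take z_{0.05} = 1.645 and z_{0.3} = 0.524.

n = 8 pairs

For a paired (one-sample on differences) test: n = ((z_{α} + z_β) / d)².
z_{α} + z_β = 1.645 + 0.524 = 2.169.
n = (2.169 / 0.79)² = 2.746² = 7.54.
Round up.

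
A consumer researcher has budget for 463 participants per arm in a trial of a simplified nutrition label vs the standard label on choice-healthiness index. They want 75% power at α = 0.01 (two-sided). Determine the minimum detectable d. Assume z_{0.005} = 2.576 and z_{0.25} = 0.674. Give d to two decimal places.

For two independent groups of n = 463 each: d_min = (z_{α/2} + z_β)·√(2/n).
z-sum = 2.576 + 0.674 = 3.250.
d_min = 3.250 × √(2/463) = 3.250 × 0.0657 = 0.214.

d_min ≈ 0.21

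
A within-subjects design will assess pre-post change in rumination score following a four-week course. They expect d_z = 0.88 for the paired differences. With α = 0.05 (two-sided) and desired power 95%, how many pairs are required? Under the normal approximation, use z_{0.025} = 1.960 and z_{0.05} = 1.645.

For a paired (one-sample on differences) test: n = ((z_{α/2} + z_β) / d)².
z_{α/2} + z_β = 1.960 + 1.645 = 3.605.
n = (3.605 / 0.88)² = 4.097² = 16.78.
Round up.

n = 17 pairs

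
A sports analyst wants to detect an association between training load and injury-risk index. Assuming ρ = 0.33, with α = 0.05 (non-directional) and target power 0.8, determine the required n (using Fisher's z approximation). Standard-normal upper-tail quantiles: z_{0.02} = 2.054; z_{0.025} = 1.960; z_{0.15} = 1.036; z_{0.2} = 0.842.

n = 70

Fisher's z: C = ½·ln((1+r)/(1−r)) = ½·ln(1.9851) = 0.3428.
n = ((z_{α/2} + z_β)/C)² + 3.
(1.960 + 0.842) / 0.3428 = 2.802 / 0.3428 = 8.174.
n = 8.174² + 3 = 66.81 + 3 = 69.8.
Round up.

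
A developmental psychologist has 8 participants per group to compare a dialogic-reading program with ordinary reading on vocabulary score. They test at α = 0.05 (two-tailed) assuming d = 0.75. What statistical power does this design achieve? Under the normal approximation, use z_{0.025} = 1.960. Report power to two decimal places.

For two equal groups, power = Φ(d·√(n/2) − z_{α/2}).
d·√(n/2) = 0.75 × √(8/2) = 0.75 × 2.000 = 1.500.
z_β = 1.500 − 1.960 = -0.460.
Power = Φ(-0.460) = 0.323.

power ≈ 0.32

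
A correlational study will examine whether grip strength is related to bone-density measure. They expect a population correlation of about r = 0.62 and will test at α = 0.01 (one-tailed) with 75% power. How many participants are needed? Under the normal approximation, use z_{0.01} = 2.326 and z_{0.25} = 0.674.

n = 21

Fisher's z: C = ½·ln((1+r)/(1−r)) = ½·ln(4.2632) = 0.7250.
n = ((z_{α} + z_β)/C)² + 3.
(2.326 + 0.674) / 0.7250 = 3.000 / 0.7250 = 4.138.
n = 4.138² + 3 = 17.12 + 3 = 20.1.
Round up.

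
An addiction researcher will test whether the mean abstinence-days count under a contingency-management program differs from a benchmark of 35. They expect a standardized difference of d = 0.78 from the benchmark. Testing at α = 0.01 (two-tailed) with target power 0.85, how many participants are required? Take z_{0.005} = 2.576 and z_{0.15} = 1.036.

n = 22

For a one-sample test: n = ((z_{α/2} + z_β) / d)².
z_{α/2} + z_β = 2.576 + 1.036 = 3.612.
n = (3.612 / 0.78)² = 4.631² = 21.44.
Round up.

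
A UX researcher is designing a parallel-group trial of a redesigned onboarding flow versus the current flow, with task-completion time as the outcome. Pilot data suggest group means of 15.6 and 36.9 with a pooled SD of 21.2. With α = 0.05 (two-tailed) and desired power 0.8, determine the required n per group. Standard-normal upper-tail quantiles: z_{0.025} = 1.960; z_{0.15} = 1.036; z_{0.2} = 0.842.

n = 16 per group

Cohen's d = |M₁ − M₂| / SD_pooled = |15.6 − 36.9| / 21.2 = 21.3 / 21.2 = 1.005.
For two independent groups with equal n: n = 2·((z_{α/2} + z_β) / d)².
z_{α/2} + z_β = 1.960 + 0.842 = 2.802.
n = 2 × (2.802 / 1.005)² = 2 × 2.788² = 2 × 7.77 = 15.5.
Round up to the next whole participant.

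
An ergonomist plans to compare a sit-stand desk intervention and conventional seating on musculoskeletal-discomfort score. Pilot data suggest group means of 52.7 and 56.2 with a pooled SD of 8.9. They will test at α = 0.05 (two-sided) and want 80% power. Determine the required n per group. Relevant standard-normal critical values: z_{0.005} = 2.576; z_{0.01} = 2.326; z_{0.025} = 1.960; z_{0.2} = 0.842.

Cohen's d = |M₁ − M₂| / SD_pooled = |52.7 − 56.2| / 8.9 = 3.5 / 8.9 = 0.393.
For two independent groups with equal n: n = 2·((z_{α/2} + z_β) / d)².
z_{α/2} + z_β = 1.960 + 0.842 = 2.802.
n = 2 × (2.802 / 0.393)² = 2 × 7.130² = 2 × 50.83 = 101.7.
Round up to the next whole participant.

n = 102 per group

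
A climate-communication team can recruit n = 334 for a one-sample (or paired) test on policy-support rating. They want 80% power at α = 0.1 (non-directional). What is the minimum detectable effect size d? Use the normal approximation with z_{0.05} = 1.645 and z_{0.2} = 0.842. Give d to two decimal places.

For a single sample (or paired design) of n = 334: d_min = (z_{α/2} + z_β)/√n.
z-sum = 1.645 + 0.842 = 2.487.
d_min = 2.487 / √334 = 2.487 / 18.276 = 0.136.

d_min ≈ 0.14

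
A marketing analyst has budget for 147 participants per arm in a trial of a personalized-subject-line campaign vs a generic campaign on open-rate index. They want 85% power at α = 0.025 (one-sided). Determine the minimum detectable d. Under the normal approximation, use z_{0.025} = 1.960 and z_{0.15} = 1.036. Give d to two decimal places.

For two independent groups of n = 147 each: d_min = (z_{α} + z_β)·√(2/n).
z-sum = 1.960 + 1.036 = 2.996.
d_min = 2.996 × √(2/147) = 2.996 × 0.1166 = 0.349.

d_min ≈ 0.35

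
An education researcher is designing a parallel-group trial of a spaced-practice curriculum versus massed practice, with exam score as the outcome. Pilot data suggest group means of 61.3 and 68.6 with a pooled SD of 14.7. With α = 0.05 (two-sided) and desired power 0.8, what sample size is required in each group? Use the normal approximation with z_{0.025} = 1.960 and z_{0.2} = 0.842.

Cohen's d = |M₁ − M₂| / SD_pooled = |61.3 − 68.6| / 14.7 = 7.3 / 14.7 = 0.497.
For two independent groups with equal n: n = 2·((z_{α/2} + z_β) / d)².
z_{α/2} + z_β = 1.960 + 0.842 = 2.802.
n = 2 × (2.802 / 0.497)² = 2 × 5.638² = 2 × 31.79 = 63.6.
Round up to the next whole participant.

n = 64 per group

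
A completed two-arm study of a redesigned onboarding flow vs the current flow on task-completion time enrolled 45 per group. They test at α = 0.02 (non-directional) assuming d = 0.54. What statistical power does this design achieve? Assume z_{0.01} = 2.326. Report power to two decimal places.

power ≈ 0.59

For two equal groups, power = Φ(d·√(n/2) − z_{α/2}).
d·√(n/2) = 0.54 × √(45/2) = 0.54 × 4.743 = 2.561.
z_β = 2.561 − 2.326 = 0.235.
Power = Φ(0.235) = 0.593.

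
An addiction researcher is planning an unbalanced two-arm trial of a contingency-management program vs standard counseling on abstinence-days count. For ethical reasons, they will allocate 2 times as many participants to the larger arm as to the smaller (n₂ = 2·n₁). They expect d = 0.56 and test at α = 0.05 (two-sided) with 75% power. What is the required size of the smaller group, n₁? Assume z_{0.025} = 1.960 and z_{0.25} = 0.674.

With allocation ratio k = n₂/n₁ = 2, Var(x̄₁−x̄₂) = σ²(1/n₁ + 1/(k·n₁)) = σ²·(k+1)/(k·n₁).
So n₁ = (1 + 1/k)·((z_{α/2} + z_β)/d)² = 1.500 × (2.634/0.56)².
n₁ = 1.500 × 22.12 = 33.2.
Round up: n₁ = 34, giving n₂ = 2 × 34 = 68.

n₁ = 34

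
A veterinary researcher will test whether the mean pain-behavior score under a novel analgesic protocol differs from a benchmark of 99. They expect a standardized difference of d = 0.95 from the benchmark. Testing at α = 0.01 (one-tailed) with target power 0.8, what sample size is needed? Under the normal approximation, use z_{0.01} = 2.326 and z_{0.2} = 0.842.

n = 12

For a one-sample test: n = ((z_{α} + z_β) / d)².
z_{α} + z_β = 2.326 + 0.842 = 3.168.
n = (3.168 / 0.95)² = 3.335² = 11.12.
Round up.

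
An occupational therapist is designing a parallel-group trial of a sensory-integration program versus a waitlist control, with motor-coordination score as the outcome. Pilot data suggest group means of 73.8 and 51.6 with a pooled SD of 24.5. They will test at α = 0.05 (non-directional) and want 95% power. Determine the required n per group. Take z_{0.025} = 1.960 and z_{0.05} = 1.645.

n = 32 per group

Cohen's d = |M₁ − M₂| / SD_pooled = |73.8 − 51.6| / 24.5 = 22.2 / 24.5 = 0.906.
For two independent groups with equal n: n = 2·((z_{α/2} + z_β) / d)².
z_{α/2} + z_β = 1.960 + 1.645 = 3.605.
n = 2 × (3.605 / 0.906)² = 2 × 3.979² = 2 × 15.83 = 31.7.
Round up to the next whole participant.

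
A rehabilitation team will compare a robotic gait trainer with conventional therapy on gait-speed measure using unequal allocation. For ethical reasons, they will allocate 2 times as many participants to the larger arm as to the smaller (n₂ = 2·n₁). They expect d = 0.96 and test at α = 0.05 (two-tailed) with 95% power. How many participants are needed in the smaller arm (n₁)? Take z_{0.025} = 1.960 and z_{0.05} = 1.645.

n₁ = 22

With allocation ratio k = n₂/n₁ = 2, Var(x̄₁−x̄₂) = σ²(1/n₁ + 1/(k·n₁)) = σ²·(k+1)/(k·n₁).
So n₁ = (1 + 1/k)·((z_{α/2} + z_β)/d)² = 1.500 × (3.605/0.96)².
n₁ = 1.500 × 14.10 = 21.2.
Round up: n₁ = 22, giving n₂ = 2 × 22 = 44.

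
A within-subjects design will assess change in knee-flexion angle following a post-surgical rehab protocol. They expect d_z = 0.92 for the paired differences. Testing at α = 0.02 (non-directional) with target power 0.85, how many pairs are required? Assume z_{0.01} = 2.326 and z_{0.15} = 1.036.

n = 14 pairs

For a paired (one-sample on differences) test: n = ((z_{α/2} + z_β) / d)².
z_{α/2} + z_β = 2.326 + 1.036 = 3.362.
n = (3.362 / 0.92)² = 3.654² = 13.35.
Round up.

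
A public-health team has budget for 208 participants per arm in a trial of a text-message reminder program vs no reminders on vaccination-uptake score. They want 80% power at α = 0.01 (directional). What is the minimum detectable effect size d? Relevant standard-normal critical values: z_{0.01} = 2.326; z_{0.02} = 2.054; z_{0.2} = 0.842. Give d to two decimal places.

For two independent groups of n = 208 each: d_min = (z_{α} + z_β)·√(2/n).
z-sum = 2.326 + 0.842 = 3.168.
d_min = 3.168 × √(2/208) = 3.168 × 0.0981 = 0.311.

d_min ≈ 0.31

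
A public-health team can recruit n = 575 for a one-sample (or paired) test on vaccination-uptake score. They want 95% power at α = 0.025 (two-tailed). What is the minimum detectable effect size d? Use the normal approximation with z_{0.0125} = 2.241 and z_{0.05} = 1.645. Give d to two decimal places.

For a single sample (or paired design) of n = 575: d_min = (z_{α/2} + z_β)/√n.
z-sum = 2.241 + 1.645 = 3.886.
d_min = 3.886 / √575 = 3.886 / 23.979 = 0.162.

d_min ≈ 0.16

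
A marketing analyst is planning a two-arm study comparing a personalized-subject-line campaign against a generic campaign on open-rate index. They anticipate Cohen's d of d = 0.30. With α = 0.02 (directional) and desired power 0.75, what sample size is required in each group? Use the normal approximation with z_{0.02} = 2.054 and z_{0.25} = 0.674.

n = 166 per group

For two independent groups with equal n: n = 2·((z_{α} + z_β) / d)².
z_{α} + z_β = 2.054 + 0.674 = 2.728.
n = 2 × (2.728 / 0.30)² = 2 × 9.093² = 2 × 82.69 = 165.4.
Round up to the next whole participant.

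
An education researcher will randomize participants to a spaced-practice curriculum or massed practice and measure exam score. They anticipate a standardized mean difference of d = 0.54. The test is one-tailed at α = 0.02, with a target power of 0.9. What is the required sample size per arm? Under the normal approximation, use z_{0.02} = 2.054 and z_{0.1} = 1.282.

For two independent groups with equal n: n = 2·((z_{α} + z_β) / d)².
z_{α} + z_β = 2.054 + 1.282 = 3.336.
n = 2 × (3.336 / 0.54)² = 2 × 6.178² = 2 × 38.16 = 76.3.
Round up to the next whole participant.

n = 77 per group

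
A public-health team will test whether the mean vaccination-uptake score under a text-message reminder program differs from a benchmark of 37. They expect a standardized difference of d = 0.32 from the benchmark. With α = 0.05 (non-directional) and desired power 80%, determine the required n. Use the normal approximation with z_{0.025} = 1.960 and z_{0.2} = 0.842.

n = 77

For a one-sample test: n = ((z_{α/2} + z_β) / d)².
z_{α/2} + z_β = 1.960 + 0.842 = 2.802.
n = (2.802 / 0.32)² = 8.756² = 76.67.
Round up.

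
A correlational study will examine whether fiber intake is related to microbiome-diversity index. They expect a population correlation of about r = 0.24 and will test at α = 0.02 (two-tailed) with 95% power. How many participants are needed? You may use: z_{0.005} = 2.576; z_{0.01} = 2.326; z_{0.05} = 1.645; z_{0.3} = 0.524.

n = 267

Fisher's z: C = ½·ln((1+r)/(1−r)) = ½·ln(1.6316) = 0.2448.
n = ((z_{α/2} + z_β)/C)² + 3.
(2.326 + 1.645) / 0.2448 = 3.971 / 0.2448 = 16.221.
n = 16.221² + 3 = 263.13 + 3 = 266.1.
Round up.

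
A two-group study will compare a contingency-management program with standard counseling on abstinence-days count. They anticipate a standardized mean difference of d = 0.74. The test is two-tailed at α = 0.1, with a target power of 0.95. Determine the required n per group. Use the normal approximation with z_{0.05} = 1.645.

For two independent groups with equal n: n = 2·((z_{α/2} + z_β) / d)².
z_{α/2} + z_β = 1.645 + 1.645 = 3.290.
n = 2 × (3.290 / 0.74)² = 2 × 4.446² = 2 × 19.77 = 39.5.
Round up to the next whole participant.

n = 40 per group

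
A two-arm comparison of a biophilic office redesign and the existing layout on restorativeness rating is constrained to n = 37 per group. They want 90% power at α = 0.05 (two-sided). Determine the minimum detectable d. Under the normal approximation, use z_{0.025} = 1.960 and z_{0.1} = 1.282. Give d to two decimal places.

d_min ≈ 0.75

For two independent groups of n = 37 each: d_min = (z_{α/2} + z_β)·√(2/n).
z-sum = 1.960 + 1.282 = 3.242.
d_min = 3.242 × √(2/37) = 3.242 × 0.2325 = 0.754.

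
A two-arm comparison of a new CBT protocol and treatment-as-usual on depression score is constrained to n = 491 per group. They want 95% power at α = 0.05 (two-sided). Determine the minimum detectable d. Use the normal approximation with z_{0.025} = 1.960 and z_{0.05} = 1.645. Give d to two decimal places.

d_min ≈ 0.23

For two independent groups of n = 491 each: d_min = (z_{α/2} + z_β)·√(2/n).
z-sum = 1.960 + 1.645 = 3.605.
d_min = 3.605 × √(2/491) = 3.605 × 0.0638 = 0.230.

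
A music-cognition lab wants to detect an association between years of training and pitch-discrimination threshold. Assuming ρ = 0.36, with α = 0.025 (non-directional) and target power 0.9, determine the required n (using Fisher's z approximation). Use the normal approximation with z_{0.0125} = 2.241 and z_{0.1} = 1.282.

n = 91

Fisher's z: C = ½·ln((1+r)/(1−r)) = ½·ln(2.1250) = 0.3769.
n = ((z_{α/2} + z_β)/C)² + 3.
(2.241 + 1.282) / 0.3769 = 3.523 / 0.3769 = 9.347.
n = 9.347² + 3 = 87.37 + 3 = 90.4.
Round up.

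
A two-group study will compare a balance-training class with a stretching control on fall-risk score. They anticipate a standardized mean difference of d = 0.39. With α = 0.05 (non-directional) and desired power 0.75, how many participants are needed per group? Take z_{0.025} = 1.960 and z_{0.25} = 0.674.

For two independent groups with equal n: n = 2·((z_{α/2} + z_β) / d)².
z_{α/2} + z_β = 1.960 + 0.674 = 2.634.
n = 2 × (2.634 / 0.39)² = 2 × 6.754² = 2 × 45.61 = 91.2.
Round up to the next whole participant.

n = 92 per group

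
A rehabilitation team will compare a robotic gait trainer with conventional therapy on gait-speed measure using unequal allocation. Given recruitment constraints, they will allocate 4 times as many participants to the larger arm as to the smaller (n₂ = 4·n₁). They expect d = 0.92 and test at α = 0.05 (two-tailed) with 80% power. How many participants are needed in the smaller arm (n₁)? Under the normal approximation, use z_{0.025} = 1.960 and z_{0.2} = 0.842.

With allocation ratio k = n₂/n₁ = 4, Var(x̄₁−x̄₂) = σ²(1/n₁ + 1/(k·n₁)) = σ²·(k+1)/(k·n₁).
So n₁ = (1 + 1/k)·((z_{α/2} + z_β)/d)² = 1.250 × (2.802/0.92)².
n₁ = 1.250 × 9.28 = 11.6.
Round up: n₁ = 12, giving n₂ = 4 × 12 = 48.

n₁ = 12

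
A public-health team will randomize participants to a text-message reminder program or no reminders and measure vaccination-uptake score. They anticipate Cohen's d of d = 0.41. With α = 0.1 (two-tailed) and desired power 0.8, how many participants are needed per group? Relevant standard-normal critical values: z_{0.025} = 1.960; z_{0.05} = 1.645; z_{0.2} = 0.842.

n = 74 per group

For two independent groups with equal n: n = 2·((z_{α/2} + z_β) / d)².
z_{α/2} + z_β = 1.645 + 0.842 = 2.487.
n = 2 × (2.487 / 0.41)² = 2 × 6.066² = 2 × 36.79 = 73.6.
Round up to the next whole participant.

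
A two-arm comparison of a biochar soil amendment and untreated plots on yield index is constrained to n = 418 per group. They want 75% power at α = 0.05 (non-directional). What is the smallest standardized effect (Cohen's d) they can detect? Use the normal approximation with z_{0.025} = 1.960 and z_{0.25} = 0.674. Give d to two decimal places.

For two independent groups of n = 418 each: d_min = (z_{α/2} + z_β)·√(2/n).
z-sum = 1.960 + 0.674 = 2.634.
d_min = 2.634 × √(2/418) = 2.634 × 0.0692 = 0.182.

d_min ≈ 0.18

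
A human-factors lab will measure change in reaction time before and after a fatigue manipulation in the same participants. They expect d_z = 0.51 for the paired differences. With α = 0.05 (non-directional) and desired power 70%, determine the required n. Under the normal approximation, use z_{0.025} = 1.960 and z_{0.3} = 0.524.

n = 24 pairs

For a paired (one-sample on differences) test: n = ((z_{α/2} + z_β) / d)².
z_{α/2} + z_β = 1.960 + 0.524 = 2.484.
n = (2.484 / 0.51)² = 4.871² = 23.72.
Round up.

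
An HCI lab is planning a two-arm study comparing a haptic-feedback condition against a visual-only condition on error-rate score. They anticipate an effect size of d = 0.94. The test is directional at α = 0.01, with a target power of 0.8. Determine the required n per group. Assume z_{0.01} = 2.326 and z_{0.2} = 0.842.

n = 23 per group

For two independent groups with equal n: n = 2·((z_{α} + z_β) / d)².
z_{α} + z_β = 2.326 + 0.842 = 3.168.
n = 2 × (3.168 / 0.94)² = 2 × 3.370² = 2 × 11.36 = 22.7.
Round up to the next whole participant.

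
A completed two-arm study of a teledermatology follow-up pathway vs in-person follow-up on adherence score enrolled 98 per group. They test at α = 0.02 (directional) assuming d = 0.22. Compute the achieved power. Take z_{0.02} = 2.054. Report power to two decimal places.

For two equal groups, power = Φ(d·√(n/2) − z_{α}).
d·√(n/2) = 0.22 × √(98/2) = 0.22 × 7.000 = 1.540.
z_β = 1.540 − 2.054 = -0.514.
Power = Φ(-0.514) = 0.304.

power ≈ 0.30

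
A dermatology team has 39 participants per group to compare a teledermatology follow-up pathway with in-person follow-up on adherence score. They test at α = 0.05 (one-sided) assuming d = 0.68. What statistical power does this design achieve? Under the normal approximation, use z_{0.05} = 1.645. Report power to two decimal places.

power ≈ 0.91

For two equal groups, power = Φ(d·√(n/2) − z_{α}).
d·√(n/2) = 0.68 × √(39/2) = 0.68 × 4.416 = 3.003.
z_β = 3.003 − 1.645 = 1.358.
Power = Φ(1.358) = 0.913.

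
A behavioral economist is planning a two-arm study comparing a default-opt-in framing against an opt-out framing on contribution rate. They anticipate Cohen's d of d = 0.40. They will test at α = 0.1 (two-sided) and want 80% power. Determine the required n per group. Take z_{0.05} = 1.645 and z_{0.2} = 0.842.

n = 78 per group

For two independent groups with equal n: n = 2·((z_{α/2} + z_β) / d)².
z_{α/2} + z_β = 1.645 + 0.842 = 2.487.
n = 2 × (2.487 / 0.40)² = 2 × 6.218² = 2 × 38.66 = 77.3.
Round up to the next whole participant.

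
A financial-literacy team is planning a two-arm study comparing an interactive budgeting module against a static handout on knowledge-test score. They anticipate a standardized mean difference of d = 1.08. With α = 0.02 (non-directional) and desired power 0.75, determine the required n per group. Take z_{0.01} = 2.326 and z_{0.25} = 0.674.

For two independent groups with equal n: n = 2·((z_{α/2} + z_β) / d)².
z_{α/2} + z_β = 2.326 + 0.674 = 3.000.
n = 2 × (3.000 / 1.08)² = 2 × 2.778² = 2 × 7.72 = 15.4.
Round up to the next whole participant.

n = 16 per group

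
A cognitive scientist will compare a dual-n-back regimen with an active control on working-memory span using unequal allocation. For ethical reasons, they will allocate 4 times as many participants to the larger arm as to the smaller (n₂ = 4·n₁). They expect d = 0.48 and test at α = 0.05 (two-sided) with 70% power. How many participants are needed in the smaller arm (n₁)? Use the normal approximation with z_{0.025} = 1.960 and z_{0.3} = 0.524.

With allocation ratio k = n₂/n₁ = 4, Var(x̄₁−x̄₂) = σ²(1/n₁ + 1/(k·n₁)) = σ²·(k+1)/(k·n₁).
So n₁ = (1 + 1/k)·((z_{α/2} + z_β)/d)² = 1.250 × (2.484/0.48)².
n₁ = 1.250 × 26.78 = 33.5.
Round up: n₁ = 34, giving n₂ = 4 × 34 = 136.

n₁ = 34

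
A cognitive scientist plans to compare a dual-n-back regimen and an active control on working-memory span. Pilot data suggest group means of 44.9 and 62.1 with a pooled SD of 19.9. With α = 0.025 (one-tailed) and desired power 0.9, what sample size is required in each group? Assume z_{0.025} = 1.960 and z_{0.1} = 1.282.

n = 29 per group

Cohen's d = |M₁ − M₂| / SD_pooled = |44.9 − 62.1| / 19.9 = 17.2 / 19.9 = 0.864.
For two independent groups with equal n: n = 2·((z_{α} + z_β) / d)².
z_{α} + z_β = 1.960 + 1.282 = 3.242.
n = 2 × (3.242 / 0.864)² = 2 × 3.752² = 2 × 14.08 = 28.2.
Round up to the next whole participant.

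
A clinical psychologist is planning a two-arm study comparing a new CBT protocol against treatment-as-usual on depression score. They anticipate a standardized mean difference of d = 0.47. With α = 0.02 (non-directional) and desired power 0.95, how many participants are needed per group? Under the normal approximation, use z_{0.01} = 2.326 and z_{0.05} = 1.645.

n = 143 per group

For two independent groups with equal n: n = 2·((z_{α/2} + z_β) / d)².
z_{α/2} + z_β = 2.326 + 1.645 = 3.971.
n = 2 × (3.971 / 0.47)² = 2 × 8.449² = 2 × 71.38 = 142.8.
Round up to the next whole participant.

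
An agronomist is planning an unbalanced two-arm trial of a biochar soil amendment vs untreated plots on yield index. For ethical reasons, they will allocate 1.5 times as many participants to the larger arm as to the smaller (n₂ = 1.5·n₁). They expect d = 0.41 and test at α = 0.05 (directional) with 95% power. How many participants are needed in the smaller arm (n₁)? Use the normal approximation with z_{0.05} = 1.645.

With allocation ratio k = n₂/n₁ = 1.5, Var(x̄₁−x̄₂) = σ²(1/n₁ + 1/(k·n₁)) = σ²·(k+1)/(k·n₁).
So n₁ = (1 + 1/k)·((z_{α} + z_β)/d)² = 1.667 × (3.290/0.41)².
n₁ = 1.667 × 64.39 = 107.3.
Round up: n₁ = 108, giving n₂ = 1.5 × 108 = 162.

n₁ = 108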